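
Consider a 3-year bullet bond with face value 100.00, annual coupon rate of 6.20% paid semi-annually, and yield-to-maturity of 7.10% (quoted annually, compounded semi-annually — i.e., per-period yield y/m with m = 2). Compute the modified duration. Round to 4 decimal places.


Coupon per period c = face * coupon_rate / m = 3.100000
Periods per year m = 2; per-period yield y/m = 0.035500
Number of cashflows N = 6
Cashflows (t years, CF_t, discount factor 1/(1+y/m)^(m*t), PV):
  t = 0.5000: CF_t = 3.100000, DF = 0.965717, PV = 2.993723
  t = 1.0000: CF_t = 3.100000, DF = 0.932609, PV = 2.891089
  t = 1.5000: CF_t = 3.100000, DF = 0.900637, PV = 2.791974
  t = 2.0000: CF_t = 3.100000, DF = 0.869760, PV = 2.696257
  t = 2.5000: CF_t = 3.100000, DF = 0.839942, PV = 2.603821
  t = 3.0000: CF_t = 103.100000, DF = 0.811147, PV = 83.629220
Price P = sum_t PV_t = 97.606084
First compute Macaulay numerator sum_t t * PV_t:
  t * PV_t at t = 0.5000: 1.496861
  t * PV_t at t = 1.0000: 2.891089
  t * PV_t at t = 1.5000: 4.187961
  t * PV_t at t = 2.0000: 5.392514
  t * PV_t at t = 2.5000: 6.509553
  t * PV_t at t = 3.0000: 250.887660
Macaulay duration D = 271.365639 / 97.606084 = 2.780212
Modified duration = D / (1 + y/m) = 2.780212 / (1 + 0.035500) = 2.684898

Answer: Modified duration = 2.6849


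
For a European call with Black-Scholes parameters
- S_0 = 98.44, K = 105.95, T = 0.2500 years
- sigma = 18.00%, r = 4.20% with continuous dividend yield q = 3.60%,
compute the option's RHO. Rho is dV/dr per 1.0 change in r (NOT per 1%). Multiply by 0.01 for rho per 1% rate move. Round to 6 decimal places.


d1 = -0.7552228799; d2 = -0.8452228799
phi(d1) = 0.2999560448; exp(-qT) = 0.9910403788; exp(-rT) = 0.9895549326
N(d2) = 0.1989932050
Rho = K*T*exp(-rT)*N(d2) = 105.9500 * 0.2500 * 0.9895549326 * 0.1989932050 = 5.215778

Answer: Rho = 5.215778


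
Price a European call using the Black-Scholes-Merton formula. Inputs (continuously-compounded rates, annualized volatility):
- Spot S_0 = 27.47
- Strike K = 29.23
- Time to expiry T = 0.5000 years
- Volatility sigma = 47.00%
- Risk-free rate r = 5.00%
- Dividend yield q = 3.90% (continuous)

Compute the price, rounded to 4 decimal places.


d1 = (ln(S/K) + (r - q + 0.5*sigma^2) * T) / (sigma * sqrt(T)) = -0.00414057
d2 = d1 - sigma * sqrt(T) = -0.33648076
exp(-rT) = 0.97530991; exp(-qT) = 0.98068890
C = S_0 * exp(-qT) * N(d1) - K * exp(-rT) * N(d2)
N(d1) = 0.49834815; N(d2) = 0.36825418
C = 27.4700 * 0.98068890 * 0.49834815 - 29.2300 * 0.97530991 * 0.36825418 = 2.9270

Answer: Price = 2.9270


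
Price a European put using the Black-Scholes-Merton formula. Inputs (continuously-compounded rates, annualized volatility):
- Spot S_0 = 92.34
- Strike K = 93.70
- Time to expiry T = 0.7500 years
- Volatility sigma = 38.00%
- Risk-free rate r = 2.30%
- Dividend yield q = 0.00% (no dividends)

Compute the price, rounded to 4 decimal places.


d1 = (ln(S/K) + (r - q + 0.5*sigma^2) * T) / (sigma * sqrt(T)) = 0.17253422
d2 = d1 - sigma * sqrt(T) = -0.15655543
exp(-rT) = 0.98289793; exp(-qT) = 1.00000000
P = K * exp(-rT) * N(-d2) - S_0 * exp(-qT) * N(-d1)
N(-d1) = 0.43150878; N(-d2) = 0.56220238
P = 93.7000 * 0.98289793 * 0.56220238 - 92.3400 * 1.00000000 * 0.43150878 = 11.9319

Answer: Price = 11.9319


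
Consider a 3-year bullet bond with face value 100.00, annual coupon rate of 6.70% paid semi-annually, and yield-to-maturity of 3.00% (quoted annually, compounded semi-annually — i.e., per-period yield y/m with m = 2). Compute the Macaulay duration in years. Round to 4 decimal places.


Answer: Macaulay duration = 2.7804 years

Derivation:
Coupon per period c = face * coupon_rate / m = 3.350000
Periods per year m = 2; per-period yield y/m = 0.015000
Number of cashflows N = 6
Cashflows (t years, CF_t, discount factor 1/(1+y/m)^(m*t), PV):
  t = 0.5000: CF_t = 3.350000, DF = 0.985222, PV = 3.300493
  t = 1.0000: CF_t = 3.350000, DF = 0.970662, PV = 3.251717
  t = 1.5000: CF_t = 3.350000, DF = 0.956317, PV = 3.203662
  t = 2.0000: CF_t = 3.350000, DF = 0.942184, PV = 3.156317
  t = 2.5000: CF_t = 3.350000, DF = 0.928260, PV = 3.109672
  t = 3.0000: CF_t = 103.350000, DF = 0.914542, PV = 94.517936
Price P = sum_t PV_t = 110.539796
Macaulay numerator sum_t t * PV_t:
  t * PV_t at t = 0.5000: 1.650246
  t * PV_t at t = 1.0000: 3.251717
  t * PV_t at t = 1.5000: 4.805493
  t * PV_t at t = 2.0000: 6.312634
  t * PV_t at t = 2.5000: 7.774180
  t * PV_t at t = 3.0000: 283.553807
Macaulay duration D = (sum_t t * PV_t) / P = 307.348077 / 110.539796 = 2.780429


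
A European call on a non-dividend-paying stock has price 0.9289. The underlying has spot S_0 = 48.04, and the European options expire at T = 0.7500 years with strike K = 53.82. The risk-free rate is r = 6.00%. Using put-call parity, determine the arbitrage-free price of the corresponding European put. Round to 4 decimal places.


Put-call parity: C - P = S_0 * exp(-qT) - K * exp(-rT).
S_0 * exp(-qT) = 48.0400 * 1.00000000 = 48.04000000
K * exp(-rT) = 53.8200 * 0.95599748 = 51.45178447
P = C - S*exp(-qT) + K*exp(-rT)
P = 0.9289 - 48.04000000 + 51.45178447 = 4.3407

Answer: Put price = 4.3407


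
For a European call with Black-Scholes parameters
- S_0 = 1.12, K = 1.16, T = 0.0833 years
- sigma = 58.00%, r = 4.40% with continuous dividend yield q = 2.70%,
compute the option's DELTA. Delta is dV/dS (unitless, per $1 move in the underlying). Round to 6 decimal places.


Answer: Delta = 0.452226

Derivation:
d1 = -0.1174694407; d2 = -0.2848675291
phi(d1) = 0.3961992380; exp(-qT) = 0.9977534273; exp(-rT) = 0.9963415086
N(d1) = 0.4532440296
Delta = exp(-qT) * N(d1) = 0.9977534273 * 0.4532440296 = 0.452226


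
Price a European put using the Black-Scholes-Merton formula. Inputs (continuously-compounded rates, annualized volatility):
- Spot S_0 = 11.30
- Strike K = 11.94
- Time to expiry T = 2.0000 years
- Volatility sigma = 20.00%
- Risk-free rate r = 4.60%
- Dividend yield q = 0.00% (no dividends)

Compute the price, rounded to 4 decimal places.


d1 = (ln(S/K) + (r - q + 0.5*sigma^2) * T) / (sigma * sqrt(T)) = 0.27191303
d2 = d1 - sigma * sqrt(T) = -0.01092969
exp(-rT) = 0.91210515; exp(-qT) = 1.00000000
P = K * exp(-rT) * N(-d2) - S_0 * exp(-qT) * N(-d1)
N(-d1) = 0.39284445; N(-d2) = 0.50436023
P = 11.9400 * 0.91210515 * 0.50436023 - 11.3000 * 1.00000000 * 0.39284445 = 1.0536

Answer: Price = 1.0536


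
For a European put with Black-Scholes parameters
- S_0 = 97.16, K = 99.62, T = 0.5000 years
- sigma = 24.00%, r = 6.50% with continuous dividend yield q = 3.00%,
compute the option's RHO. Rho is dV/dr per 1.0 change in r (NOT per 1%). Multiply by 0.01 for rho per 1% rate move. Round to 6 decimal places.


Answer: Rho = -26.584491

Derivation:
d1 = 0.0406359918; d2 = -0.1290696357
phi(d1) = 0.3986130329; exp(-qT) = 0.9851119396; exp(-rT) = 0.9680224498
N(-d2) = 0.5513487259
Rho = -K*T*exp(-rT)*N(-d2) = -99.6200 * 0.5000 * 0.9680224498 * 0.5513487259 = -26.584491


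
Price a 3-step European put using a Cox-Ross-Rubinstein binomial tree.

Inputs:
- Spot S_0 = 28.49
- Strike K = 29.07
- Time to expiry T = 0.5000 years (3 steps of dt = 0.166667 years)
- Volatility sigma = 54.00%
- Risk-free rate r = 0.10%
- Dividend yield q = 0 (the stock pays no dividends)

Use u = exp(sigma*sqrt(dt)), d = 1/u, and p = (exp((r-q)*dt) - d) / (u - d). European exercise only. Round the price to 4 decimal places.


dt = T/N = 0.166667
u = exp(sigma*sqrt(dt)) = 1.246643; d = 1/u = 0.802154
p = (exp((r-q)*dt) - d) / (u - d) = 0.445484
Discount per step: exp(-r*dt) = 0.999833
Stock lattice S(k, i) with i counting down-moves:
  k=0: S(0,0) = 28.4900
  k=1: S(1,0) = 35.5168; S(1,1) = 22.8534
  k=2: S(2,0) = 44.2768; S(2,1) = 28.4900; S(2,2) = 18.3319
  k=3: S(3,0) = 55.1974; S(3,1) = 35.5168; S(3,2) = 22.8534; S(3,3) = 14.7050
Terminal payoffs V(N, i) = max(K - S_T, 0):
  V(3,0) = 0.000000; V(3,1) = 0.000000; V(3,2) = 6.216619; V(3,3) = 14.364951
Backward induction: V(k, i) = exp(-r*dt) * [p * V(k+1, i) + (1-p) * V(k+1, i+1)].
  V(2,0) = exp(-r*dt) * [p*0.000000 + (1-p)*0.000000] = 0.000000
  V(2,1) = exp(-r*dt) * [p*0.000000 + (1-p)*6.216619] = 3.446643
  V(2,2) = exp(-r*dt) * [p*6.216619 + (1-p)*14.364951] = 10.733214
  V(1,0) = exp(-r*dt) * [p*0.000000 + (1-p)*3.446643] = 1.910901
  V(1,1) = exp(-r*dt) * [p*3.446643 + (1-p)*10.733214] = 7.485918
  V(0,0) = exp(-r*dt) * [p*1.910901 + (1-p)*7.485918] = 5.001506

Answer: Price = V(0,0) = 5.0015


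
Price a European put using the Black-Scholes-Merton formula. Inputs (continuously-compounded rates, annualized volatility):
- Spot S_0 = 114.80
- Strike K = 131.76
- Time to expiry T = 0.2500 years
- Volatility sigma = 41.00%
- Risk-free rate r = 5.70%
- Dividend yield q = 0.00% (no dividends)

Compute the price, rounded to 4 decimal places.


Answer: Price = 19.2882

Derivation:
d1 = (ln(S/K) + (r - q + 0.5*sigma^2) * T) / (sigma * sqrt(T)) = -0.50013708
d2 = d1 - sigma * sqrt(T) = -0.70513708
exp(-rT) = 0.98585105; exp(-qT) = 1.00000000
P = K * exp(-rT) * N(-d2) - S_0 * exp(-qT) * N(-d1)
N(-d1) = 0.69151072; N(-d2) = 0.75963753
P = 131.7600 * 0.98585105 * 0.75963753 - 114.8000 * 1.00000000 * 0.69151072 = 19.2882


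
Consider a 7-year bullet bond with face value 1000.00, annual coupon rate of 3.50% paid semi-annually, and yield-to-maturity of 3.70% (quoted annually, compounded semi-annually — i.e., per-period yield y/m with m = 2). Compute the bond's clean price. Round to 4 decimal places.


Answer: Price = 987.7650

Derivation:
Coupon per period c = face * coupon_rate / m = 17.500000
Periods per year m = 2; per-period yield y/m = 0.018500
Number of cashflows N = 14
Cashflows (t years, CF_t, discount factor 1/(1+y/m)^(m*t), PV):
  t = 0.5000: CF_t = 17.500000, DF = 0.981836, PV = 17.182131
  t = 1.0000: CF_t = 17.500000, DF = 0.964002, PV = 16.870035
  t = 1.5000: CF_t = 17.500000, DF = 0.946492, PV = 16.563608
  t = 2.0000: CF_t = 17.500000, DF = 0.929300, PV = 16.262747
  t = 2.5000: CF_t = 17.500000, DF = 0.912420, PV = 15.967351
  t = 3.0000: CF_t = 17.500000, DF = 0.895847, PV = 15.677321
  t = 3.5000: CF_t = 17.500000, DF = 0.879575, PV = 15.392559
  t = 4.0000: CF_t = 17.500000, DF = 0.863598, PV = 15.112969
  t = 4.5000: CF_t = 17.500000, DF = 0.847912, PV = 14.838457
  t = 5.0000: CF_t = 17.500000, DF = 0.832510, PV = 14.568932
  t = 5.5000: CF_t = 17.500000, DF = 0.817389, PV = 14.304302
  t = 6.0000: CF_t = 17.500000, DF = 0.802542, PV = 14.044480
  t = 6.5000: CF_t = 17.500000, DF = 0.787964, PV = 13.789376
  t = 7.0000: CF_t = 1017.500000, DF = 0.773652, PV = 787.190694
Price P = sum_t PV_t = 987.764961


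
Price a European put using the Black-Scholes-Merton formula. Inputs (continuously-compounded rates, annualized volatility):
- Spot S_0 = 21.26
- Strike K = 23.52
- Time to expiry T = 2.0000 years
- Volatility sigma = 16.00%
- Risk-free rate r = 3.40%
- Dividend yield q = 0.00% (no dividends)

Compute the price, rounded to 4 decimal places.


d1 = (ln(S/K) + (r - q + 0.5*sigma^2) * T) / (sigma * sqrt(T)) = -0.03280865
d2 = d1 - sigma * sqrt(T) = -0.25908282
exp(-rT) = 0.93426047; exp(-qT) = 1.00000000
P = K * exp(-rT) * N(-d2) - S_0 * exp(-qT) * N(-d1)
N(-d1) = 0.51308641; N(-d2) = 0.60221433
P = 23.5200 * 0.93426047 * 0.60221433 - 21.2600 * 1.00000000 * 0.51308641 = 2.3247

Answer: Price = 2.3247


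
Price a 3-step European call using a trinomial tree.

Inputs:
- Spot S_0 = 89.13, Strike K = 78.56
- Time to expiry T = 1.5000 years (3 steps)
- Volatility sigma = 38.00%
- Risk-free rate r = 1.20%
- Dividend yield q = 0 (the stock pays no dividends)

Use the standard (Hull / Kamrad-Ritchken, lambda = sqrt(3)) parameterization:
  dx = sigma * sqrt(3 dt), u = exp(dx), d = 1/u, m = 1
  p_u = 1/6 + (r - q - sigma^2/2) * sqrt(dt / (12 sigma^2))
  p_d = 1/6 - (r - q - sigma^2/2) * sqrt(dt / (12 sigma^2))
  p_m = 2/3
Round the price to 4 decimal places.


Answer: Price = V(0,0) = 21.9075

Derivation:
dt = T/N = 0.500000; dx = sigma*sqrt(3*dt) = 0.465403
u = exp(dx) = 1.592656; d = 1/u = 0.627882
p_u = 0.134329, p_m = 0.666667, p_d = 0.199004
Discount per step: exp(-r*dt) = 0.994018
Stock lattice S(k, j) with j the centered position index:
  k=0: S(0,+0) = 89.1300
  k=1: S(1,-1) = 55.9631; S(1,+0) = 89.1300; S(1,+1) = 141.9534
  k=2: S(2,-2) = 35.1382; S(2,-1) = 55.9631; S(2,+0) = 89.1300; S(2,+1) = 141.9534; S(2,+2) = 226.0830
  k=3: S(3,-3) = 22.0627; S(3,-2) = 35.1382; S(3,-1) = 55.9631; S(3,+0) = 89.1300; S(3,+1) = 141.9534; S(3,+2) = 226.0830; S(3,+3) = 360.0724
Terminal payoffs V(N, j) = max(S_T - K, 0):
  V(3,-3) = 0.000000; V(3,-2) = 0.000000; V(3,-1) = 0.000000; V(3,+0) = 10.570000; V(3,+1) = 63.393428; V(3,+2) = 147.522976; V(3,+3) = 281.512403
Backward induction: V(k, j) = exp(-r*dt) * [p_u * V(k+1, j+1) + p_m * V(k+1, j) + p_d * V(k+1, j-1)]
  V(2,-2) = exp(-r*dt) * [p_u*0.000000 + p_m*0.000000 + p_d*0.000000] = 0.000000
  V(2,-1) = exp(-r*dt) * [p_u*10.570000 + p_m*0.000000 + p_d*0.000000] = 1.411365
  V(2,+0) = exp(-r*dt) * [p_u*63.393428 + p_m*10.570000 + p_d*0.000000] = 15.469155
  V(2,+1) = exp(-r*dt) * [p_u*147.522976 + p_m*63.393428 + p_d*10.570000] = 63.798448
  V(2,+2) = exp(-r*dt) * [p_u*281.512403 + p_m*147.522976 + p_d*63.393428] = 147.889515
  V(1,-1) = exp(-r*dt) * [p_u*15.469155 + p_m*1.411365 + p_d*0.000000] = 3.000809
  V(1,+0) = exp(-r*dt) * [p_u*63.798448 + p_m*15.469155 + p_d*1.411365] = 19.048989
  V(1,+1) = exp(-r*dt) * [p_u*147.889515 + p_m*63.798448 + p_d*15.469155] = 65.084909
  V(0,+0) = exp(-r*dt) * [p_u*65.084909 + p_m*19.048989 + p_d*3.000809] = 21.907457


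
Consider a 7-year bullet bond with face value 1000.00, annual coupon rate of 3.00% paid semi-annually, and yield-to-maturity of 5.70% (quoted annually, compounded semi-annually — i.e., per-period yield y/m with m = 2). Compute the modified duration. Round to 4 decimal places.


Answer: Modified duration = 6.1218

Derivation:
Coupon per period c = face * coupon_rate / m = 15.000000
Periods per year m = 2; per-period yield y/m = 0.028500
Number of cashflows N = 14
Cashflows (t years, CF_t, discount factor 1/(1+y/m)^(m*t), PV):
  t = 0.5000: CF_t = 15.000000, DF = 0.972290, PV = 14.584346
  t = 1.0000: CF_t = 15.000000, DF = 0.945347, PV = 14.180210
  t = 1.5000: CF_t = 15.000000, DF = 0.919152, PV = 13.787273
  t = 2.0000: CF_t = 15.000000, DF = 0.893682, PV = 13.405224
  t = 2.5000: CF_t = 15.000000, DF = 0.868917, PV = 13.033762
  t = 3.0000: CF_t = 15.000000, DF = 0.844840, PV = 12.672593
  t = 3.5000: CF_t = 15.000000, DF = 0.821429, PV = 12.321432
  t = 4.0000: CF_t = 15.000000, DF = 0.798667, PV = 11.980002
  t = 4.5000: CF_t = 15.000000, DF = 0.776536, PV = 11.648033
  t = 5.0000: CF_t = 15.000000, DF = 0.755018, PV = 11.325263
  t = 5.5000: CF_t = 15.000000, DF = 0.734096, PV = 11.011437
  t = 6.0000: CF_t = 15.000000, DF = 0.713754, PV = 10.706307
  t = 6.5000: CF_t = 15.000000, DF = 0.693976, PV = 10.409633
  t = 7.0000: CF_t = 1015.000000, DF = 0.674745, PV = 684.866460
Price P = sum_t PV_t = 845.931975
First compute Macaulay numerator sum_t t * PV_t:
  t * PV_t at t = 0.5000: 7.292173
  t * PV_t at t = 1.0000: 14.180210
  t * PV_t at t = 1.5000: 20.680909
  t * PV_t at t = 2.0000: 26.810448
  t * PV_t at t = 2.5000: 32.584404
  t * PV_t at t = 3.0000: 38.017779
  t * PV_t at t = 3.5000: 43.125012
  t * PV_t at t = 4.0000: 47.920008
  t * PV_t at t = 4.5000: 52.416149
  t * PV_t at t = 5.0000: 56.626315
  t * PV_t at t = 5.5000: 60.562904
  t * PV_t at t = 6.0000: 64.237844
  t * PV_t at t = 6.5000: 67.662613
  t * PV_t at t = 7.0000: 4794.065218
Macaulay duration D = 5326.181987 / 845.931975 = 6.296230
Modified duration = D / (1 + y/m) = 6.296230 / (1 + 0.028500) = 6.121760


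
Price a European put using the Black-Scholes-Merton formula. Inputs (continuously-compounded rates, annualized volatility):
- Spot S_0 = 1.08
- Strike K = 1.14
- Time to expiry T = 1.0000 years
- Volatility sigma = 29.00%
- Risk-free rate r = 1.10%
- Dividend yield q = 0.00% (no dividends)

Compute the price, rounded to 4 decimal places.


Answer: Price = 0.1524

Derivation:
d1 = (ln(S/K) + (r - q + 0.5*sigma^2) * T) / (sigma * sqrt(T)) = -0.00350766
d2 = d1 - sigma * sqrt(T) = -0.29350766
exp(-rT) = 0.98906028; exp(-qT) = 1.00000000
P = K * exp(-rT) * N(-d2) - S_0 * exp(-qT) * N(-d1)
N(-d1) = 0.50139935; N(-d2) = 0.61543293
P = 1.1400 * 0.98906028 * 0.61543293 - 1.0800 * 1.00000000 * 0.50139935 = 0.1524


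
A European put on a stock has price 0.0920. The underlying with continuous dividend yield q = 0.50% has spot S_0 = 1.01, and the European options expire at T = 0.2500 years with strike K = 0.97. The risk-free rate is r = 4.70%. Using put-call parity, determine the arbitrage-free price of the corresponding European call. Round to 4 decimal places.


Put-call parity: C - P = S_0 * exp(-qT) - K * exp(-rT).
S_0 * exp(-qT) = 1.0100 * 0.99875078 = 1.00873829
K * exp(-rT) = 0.9700 * 0.98831876 = 0.95866920
C = P + S*exp(-qT) - K*exp(-rT)
C = 0.0920 + 1.00873829 - 0.95866920 = 0.1421

Answer: Call price = 0.1421


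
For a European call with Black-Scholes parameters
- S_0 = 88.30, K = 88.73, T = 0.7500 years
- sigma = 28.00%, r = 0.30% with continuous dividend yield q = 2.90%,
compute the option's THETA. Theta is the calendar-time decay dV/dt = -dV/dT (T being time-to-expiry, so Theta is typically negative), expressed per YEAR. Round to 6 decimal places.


d1 = 0.0207930916; d2 = -0.2216940214
phi(d1) = 0.3988560478; exp(-qT) = 0.9784848257; exp(-rT) = 0.9977525294
Theta = -S*exp(-qT)*phi(d1)*sigma/(2*sqrt(T)) - r*K*exp(-rT)*N(d2) + q*S*exp(-qT)*N(d1)
N(d1) = 0.5082946457; N(d2) = 0.4122760423; sqrt(T) = 0.8660254038
Term 1 = -88.3000 * 0.9784848257 * 0.3988560478 * 0.2800 / (2 * 0.8660254038) = -5.5709387571
Term 2 = -0.0030 * 88.7300 * 0.9977525294 * 0.4122760423 = -0.1094971138
Term 3 = 0.0290 * 88.3000 * 0.9784848257 * 0.5082946457 = 1.2735861614
Theta = -5.5709387571 + (-0.1094971138) + (1.2735861614) = -4.406850

Answer: Theta = -4.406850


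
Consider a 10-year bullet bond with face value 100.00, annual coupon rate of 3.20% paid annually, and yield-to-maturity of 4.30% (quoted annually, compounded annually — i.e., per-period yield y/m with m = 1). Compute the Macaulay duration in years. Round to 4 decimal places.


Answer: Macaulay duration = 8.6413 years

Derivation:
Coupon per period c = face * coupon_rate / m = 3.200000
Periods per year m = 1; per-period yield y/m = 0.043000
Number of cashflows N = 10
Cashflows (t years, CF_t, discount factor 1/(1+y/m)^(m*t), PV):
  t = 1.0000: CF_t = 3.200000, DF = 0.958773, PV = 3.068073
  t = 2.0000: CF_t = 3.200000, DF = 0.919245, PV = 2.941585
  t = 3.0000: CF_t = 3.200000, DF = 0.881347, PV = 2.820311
  t = 4.0000: CF_t = 3.200000, DF = 0.845012, PV = 2.704038
  t = 5.0000: CF_t = 3.200000, DF = 0.810174, PV = 2.592558
  t = 6.0000: CF_t = 3.200000, DF = 0.776773, PV = 2.485674
  t = 7.0000: CF_t = 3.200000, DF = 0.744749, PV = 2.383196
  t = 8.0000: CF_t = 3.200000, DF = 0.714045, PV = 2.284944
  t = 9.0000: CF_t = 3.200000, DF = 0.684607, PV = 2.190742
  t = 10.0000: CF_t = 103.200000, DF = 0.656382, PV = 67.738662
Price P = sum_t PV_t = 91.209782
Macaulay numerator sum_t t * PV_t:
  t * PV_t at t = 1.0000: 3.068073
  t * PV_t at t = 2.0000: 5.883169
  t * PV_t at t = 3.0000: 8.460934
  t * PV_t at t = 4.0000: 10.816151
  t * PV_t at t = 5.0000: 12.962789
  t * PV_t at t = 6.0000: 14.914043
  t * PV_t at t = 7.0000: 16.682374
  t * PV_t at t = 8.0000: 18.279550
  t * PV_t at t = 9.0000: 19.716677
  t * PV_t at t = 10.0000: 677.386618
Macaulay duration D = (sum_t t * PV_t) / P = 788.170377 / 91.209782 = 8.641292


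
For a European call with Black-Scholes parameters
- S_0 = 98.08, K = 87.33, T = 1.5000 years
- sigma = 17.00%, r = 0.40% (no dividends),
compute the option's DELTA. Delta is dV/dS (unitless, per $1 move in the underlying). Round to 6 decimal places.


Answer: Delta = 0.755057

Derivation:
d1 = 0.6904891888; d2 = 0.4822825607
phi(d1) = 0.3143255040; exp(-qT) = 1.0000000000; exp(-rT) = 0.9940179641
N(d1) = 0.7550566968
Delta = exp(-qT) * N(d1) = 1.0000000000 * 0.7550566968 = 0.755057


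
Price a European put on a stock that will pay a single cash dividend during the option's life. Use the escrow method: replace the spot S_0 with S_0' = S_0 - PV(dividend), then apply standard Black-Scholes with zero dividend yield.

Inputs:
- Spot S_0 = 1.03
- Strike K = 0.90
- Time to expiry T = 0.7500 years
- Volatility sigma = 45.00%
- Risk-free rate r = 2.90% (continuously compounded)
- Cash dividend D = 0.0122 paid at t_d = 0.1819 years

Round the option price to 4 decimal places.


Answer: Price = 0.0879

Derivation:
PV(D) = D * exp(-r * t_d) = 0.0122 * 0.99473879 = 0.01213581
S_0' = S_0 - PV(D) = 1.0300 - 0.01213581 = 1.01786419
d1 = (ln(S_0'/K) + (r + sigma^2/2)*T) / (sigma*sqrt(T)) = 0.56645634
d2 = d1 - sigma*sqrt(T) = 0.17674491
exp(-rT) = 0.97848483
N(-d1) = 0.28554180; N(-d2) = 0.42985438
P = K * exp(-rT) * N(-d2) - S_0' * N(-d1) = 0.9000 * 0.97848483 * 0.42985438 - 1.01786419 * 0.28554180 = 0.0879


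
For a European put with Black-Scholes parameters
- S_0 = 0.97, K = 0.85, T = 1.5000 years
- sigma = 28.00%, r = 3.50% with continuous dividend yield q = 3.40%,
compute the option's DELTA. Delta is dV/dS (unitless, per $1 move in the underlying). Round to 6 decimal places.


d1 = 0.5609323405; d2 = 0.2180037765
phi(d1) = 0.3408676233; exp(-qT) = 0.9502786705; exp(-rT) = 0.9488543211
N(-d1) = 0.2874218311
Delta = -exp(-qT) * N(-d1) = -0.9502786705 * 0.2874218311 = -0.273131

Answer: Delta = -0.273131


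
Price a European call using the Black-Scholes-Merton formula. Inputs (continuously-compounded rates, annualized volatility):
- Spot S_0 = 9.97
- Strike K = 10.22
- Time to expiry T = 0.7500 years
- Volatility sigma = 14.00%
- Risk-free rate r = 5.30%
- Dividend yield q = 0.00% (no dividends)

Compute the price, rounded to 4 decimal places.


Answer: Price = 0.5561

Derivation:
d1 = (ln(S/K) + (r - q + 0.5*sigma^2) * T) / (sigma * sqrt(T)) = 0.18420772
d2 = d1 - sigma * sqrt(T) = 0.06296416
exp(-rT) = 0.96102967; exp(-qT) = 1.00000000
C = S_0 * exp(-qT) * N(d1) - K * exp(-rT) * N(d2)
N(d1) = 0.57307475; N(d2) = 0.52510248
C = 9.9700 * 1.00000000 * 0.57307475 - 10.2200 * 0.96102967 * 0.52510248 = 0.5561


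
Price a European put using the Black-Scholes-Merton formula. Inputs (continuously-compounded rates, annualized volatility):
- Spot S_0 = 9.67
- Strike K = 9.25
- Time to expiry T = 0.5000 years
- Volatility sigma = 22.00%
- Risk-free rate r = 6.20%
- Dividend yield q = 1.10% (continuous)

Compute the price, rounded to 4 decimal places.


Answer: Price = 0.3085

Derivation:
d1 = (ln(S/K) + (r - q + 0.5*sigma^2) * T) / (sigma * sqrt(T)) = 0.52714655
d2 = d1 - sigma * sqrt(T) = 0.37158306
exp(-rT) = 0.96947557; exp(-qT) = 0.99451510
P = K * exp(-rT) * N(-d2) - S_0 * exp(-qT) * N(-d1)
N(-d1) = 0.29904591; N(-d2) = 0.35510165
P = 9.2500 * 0.96947557 * 0.35510165 - 9.6700 * 0.99451510 * 0.29904591 = 0.3085


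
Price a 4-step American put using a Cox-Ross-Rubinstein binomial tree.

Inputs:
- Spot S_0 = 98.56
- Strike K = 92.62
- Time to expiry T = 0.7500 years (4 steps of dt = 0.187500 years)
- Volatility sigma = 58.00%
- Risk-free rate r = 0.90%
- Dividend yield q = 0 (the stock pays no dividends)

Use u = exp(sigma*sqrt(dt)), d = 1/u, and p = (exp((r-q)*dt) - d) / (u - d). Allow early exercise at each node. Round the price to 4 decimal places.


Answer: Price = V(0,0) = 15.6119

Derivation:
dt = T/N = 0.187500
u = exp(sigma*sqrt(dt)) = 1.285500; d = 1/u = 0.777908
p = (exp((r-q)*dt) - d) / (u - d) = 0.440868
Discount per step: exp(-r*dt) = 0.998314
Stock lattice S(k, i) with i counting down-moves:
  k=0: S(0,0) = 98.5600
  k=1: S(1,0) = 126.6988; S(1,1) = 76.6706
  k=2: S(2,0) = 162.8713; S(2,1) = 98.5600; S(2,2) = 59.6426
  k=3: S(3,0) = 209.3710; S(3,1) = 126.6988; S(3,2) = 76.6706; S(3,3) = 46.3965
  k=4: S(4,0) = 269.1463; S(4,1) = 162.8713; S(4,2) = 98.5600; S(4,3) = 59.6426; S(4,4) = 36.0922
Terminal payoffs V(N, i) = max(K - S_T, 0):
  V(4,0) = 0.000000; V(4,1) = 0.000000; V(4,2) = 0.000000; V(4,3) = 32.977359; V(4,4) = 56.527827
Backward induction: V(k, i) = exp(-r*dt) * [p * V(k+1, i) + (1-p) * V(k+1, i+1)]; then take max(V_cont, immediate exercise) for American.
  V(3,0) = exp(-r*dt) * [p*0.000000 + (1-p)*0.000000] = 0.000000; exercise = 0.000000; V(3,0) = max -> 0.000000
  V(3,1) = exp(-r*dt) * [p*0.000000 + (1-p)*0.000000] = 0.000000; exercise = 0.000000; V(3,1) = max -> 0.000000
  V(3,2) = exp(-r*dt) * [p*0.000000 + (1-p)*32.977359] = 18.407593; exercise = 15.949415; V(3,2) = max -> 18.407593
  V(3,3) = exp(-r*dt) * [p*32.977359 + (1-p)*56.527827] = 46.067365; exercise = 46.223529; V(3,3) = max -> 46.223529
  V(2,0) = exp(-r*dt) * [p*0.000000 + (1-p)*0.000000] = 0.000000; exercise = 0.000000; V(2,0) = max -> 0.000000
  V(2,1) = exp(-r*dt) * [p*0.000000 + (1-p)*18.407593] = 10.274913; exercise = 0.000000; V(2,1) = max -> 10.274913
  V(2,2) = exp(-r*dt) * [p*18.407593 + (1-p)*46.223529] = 33.903101; exercise = 32.977359; V(2,2) = max -> 33.903101
  V(1,0) = exp(-r*dt) * [p*0.000000 + (1-p)*10.274913] = 5.735341; exercise = 0.000000; V(1,0) = max -> 5.735341
  V(1,1) = exp(-r*dt) * [p*10.274913 + (1-p)*33.903101] = 23.446579; exercise = 15.949415; V(1,1) = max -> 23.446579
  V(0,0) = exp(-r*dt) * [p*5.735341 + (1-p)*23.446579] = 15.611886; exercise = 0.000000; V(0,0) = max -> 15.611886


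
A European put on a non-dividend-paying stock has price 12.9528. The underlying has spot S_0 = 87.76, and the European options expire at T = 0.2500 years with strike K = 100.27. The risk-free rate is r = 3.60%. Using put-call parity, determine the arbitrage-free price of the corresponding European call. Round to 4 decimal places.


Answer: Call price = 1.3412

Derivation:
Put-call parity: C - P = S_0 * exp(-qT) - K * exp(-rT).
S_0 * exp(-qT) = 87.7600 * 1.00000000 = 87.76000000
K * exp(-rT) = 100.2700 * 0.99104038 = 99.37161878
C = P + S*exp(-qT) - K*exp(-rT)
C = 12.9528 + 87.76000000 - 99.37161878 = 1.3412


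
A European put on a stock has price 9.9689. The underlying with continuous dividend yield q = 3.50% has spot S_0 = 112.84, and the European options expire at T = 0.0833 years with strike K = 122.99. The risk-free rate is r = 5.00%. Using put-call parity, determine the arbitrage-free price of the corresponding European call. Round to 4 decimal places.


Put-call parity: C - P = S_0 * exp(-qT) - K * exp(-rT).
S_0 * exp(-qT) = 112.8400 * 0.99708875 = 112.51149409
K * exp(-rT) = 122.9900 * 0.99584366 = 122.47881194
C = P + S*exp(-qT) - K*exp(-rT)
C = 9.9689 + 112.51149409 - 122.47881194 = 0.0016

Answer: Call price = 0.0016


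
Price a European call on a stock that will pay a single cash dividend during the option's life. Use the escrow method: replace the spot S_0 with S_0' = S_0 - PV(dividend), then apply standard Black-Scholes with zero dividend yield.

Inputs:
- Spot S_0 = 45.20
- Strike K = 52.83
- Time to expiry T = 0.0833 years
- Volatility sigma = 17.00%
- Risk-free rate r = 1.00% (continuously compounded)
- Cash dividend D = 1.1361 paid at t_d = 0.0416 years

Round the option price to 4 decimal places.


PV(D) = D * exp(-r * t_d) = 1.1361 * 0.99958409 = 1.13562748
S_0' = S_0 - PV(D) = 45.2000 - 1.13562748 = 44.06437252
d1 = (ln(S_0'/K) + (r + sigma^2/2)*T) / (sigma*sqrt(T)) = -3.65619295
d2 = d1 - sigma*sqrt(T) = -3.70525791
exp(-rT) = 0.99916735
N(d1) = 0.00012799; N(d2) = 0.00010559
C = S_0' * N(d1) - K * exp(-rT) * N(d2) = 44.06437252 * 0.00012799 - 52.8300 * 0.99916735 * 0.00010559 = 0.0001

Answer: Price = 0.0001


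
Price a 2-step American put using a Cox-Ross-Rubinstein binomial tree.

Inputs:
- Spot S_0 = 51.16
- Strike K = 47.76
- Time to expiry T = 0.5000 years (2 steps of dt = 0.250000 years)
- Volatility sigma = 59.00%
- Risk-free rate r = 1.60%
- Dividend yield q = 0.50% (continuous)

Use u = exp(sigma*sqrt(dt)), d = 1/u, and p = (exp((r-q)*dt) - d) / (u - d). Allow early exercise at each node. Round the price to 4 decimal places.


dt = T/N = 0.250000
u = exp(sigma*sqrt(dt)) = 1.343126; d = 1/u = 0.744532
p = (exp((r-q)*dt) - d) / (u - d) = 0.431381
Discount per step: exp(-r*dt) = 0.996008
Stock lattice S(k, i) with i counting down-moves:
  k=0: S(0,0) = 51.1600
  k=1: S(1,0) = 68.7143; S(1,1) = 38.0902
  k=2: S(2,0) = 92.2920; S(2,1) = 51.1600; S(2,2) = 28.3594
Terminal payoffs V(N, i) = max(K - S_T, 0):
  V(2,0) = 0.000000; V(2,1) = 0.000000; V(2,2) = 19.400616
Backward induction: V(k, i) = exp(-r*dt) * [p * V(k+1, i) + (1-p) * V(k+1, i+1)]; then take max(V_cont, immediate exercise) for American.
  V(1,0) = exp(-r*dt) * [p*0.000000 + (1-p)*0.000000] = 0.000000; exercise = 0.000000; V(1,0) = max -> 0.000000
  V(1,1) = exp(-r*dt) * [p*0.000000 + (1-p)*19.400616] = 10.987528; exercise = 9.669764; V(1,1) = max -> 10.987528
  V(0,0) = exp(-r*dt) * [p*0.000000 + (1-p)*10.987528] = 6.222780; exercise = 0.000000; V(0,0) = max -> 6.222780

Answer: Price = V(0,0) = 6.2228


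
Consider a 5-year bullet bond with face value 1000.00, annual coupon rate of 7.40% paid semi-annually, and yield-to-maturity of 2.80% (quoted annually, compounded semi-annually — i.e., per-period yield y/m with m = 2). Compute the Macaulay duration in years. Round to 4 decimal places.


Coupon per period c = face * coupon_rate / m = 37.000000
Periods per year m = 2; per-period yield y/m = 0.014000
Number of cashflows N = 10
Cashflows (t years, CF_t, discount factor 1/(1+y/m)^(m*t), PV):
  t = 0.5000: CF_t = 37.000000, DF = 0.986193, PV = 36.489152
  t = 1.0000: CF_t = 37.000000, DF = 0.972577, PV = 35.985357
  t = 1.5000: CF_t = 37.000000, DF = 0.959149, PV = 35.488518
  t = 2.0000: CF_t = 37.000000, DF = 0.945906, PV = 34.998538
  t = 2.5000: CF_t = 37.000000, DF = 0.932847, PV = 34.515324
  t = 3.0000: CF_t = 37.000000, DF = 0.919967, PV = 34.038781
  t = 3.5000: CF_t = 37.000000, DF = 0.907265, PV = 33.568817
  t = 4.0000: CF_t = 37.000000, DF = 0.894739, PV = 33.105342
  t = 4.5000: CF_t = 37.000000, DF = 0.882386, PV = 32.648267
  t = 5.0000: CF_t = 1037.000000, DF = 0.870203, PV = 902.400249
Price P = sum_t PV_t = 1213.238344
Macaulay numerator sum_t t * PV_t:
  t * PV_t at t = 0.5000: 18.244576
  t * PV_t at t = 1.0000: 35.985357
  t * PV_t at t = 1.5000: 53.232776
  t * PV_t at t = 2.0000: 69.997076
  t * PV_t at t = 2.5000: 86.288309
  t * PV_t at t = 3.0000: 102.116342
  t * PV_t at t = 3.5000: 117.490860
  t * PV_t at t = 4.0000: 132.421370
  t * PV_t at t = 4.5000: 146.917200
  t * PV_t at t = 5.0000: 4512.001244
Macaulay duration D = (sum_t t * PV_t) / P = 5274.695111 / 1213.238344 = 4.347617

Answer: Macaulay duration = 4.3476 years


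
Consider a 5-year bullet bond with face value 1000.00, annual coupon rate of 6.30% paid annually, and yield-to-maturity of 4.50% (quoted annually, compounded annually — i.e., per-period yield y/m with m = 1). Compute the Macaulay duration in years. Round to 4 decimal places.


Coupon per period c = face * coupon_rate / m = 63.000000
Periods per year m = 1; per-period yield y/m = 0.045000
Number of cashflows N = 5
Cashflows (t years, CF_t, discount factor 1/(1+y/m)^(m*t), PV):
  t = 1.0000: CF_t = 63.000000, DF = 0.956938, PV = 60.287081
  t = 2.0000: CF_t = 63.000000, DF = 0.915730, PV = 57.690987
  t = 3.0000: CF_t = 63.000000, DF = 0.876297, PV = 55.206686
  t = 4.0000: CF_t = 63.000000, DF = 0.838561, PV = 52.829365
  t = 5.0000: CF_t = 1063.000000, DF = 0.802451, PV = 853.005462
Price P = sum_t PV_t = 1079.019581
Macaulay numerator sum_t t * PV_t:
  t * PV_t at t = 1.0000: 60.287081
  t * PV_t at t = 2.0000: 115.381974
  t * PV_t at t = 3.0000: 165.620058
  t * PV_t at t = 4.0000: 211.317459
  t * PV_t at t = 5.0000: 4265.027312
Macaulay duration D = (sum_t t * PV_t) / P = 4817.633884 / 1079.019581 = 4.464825

Answer: Macaulay duration = 4.4648 years


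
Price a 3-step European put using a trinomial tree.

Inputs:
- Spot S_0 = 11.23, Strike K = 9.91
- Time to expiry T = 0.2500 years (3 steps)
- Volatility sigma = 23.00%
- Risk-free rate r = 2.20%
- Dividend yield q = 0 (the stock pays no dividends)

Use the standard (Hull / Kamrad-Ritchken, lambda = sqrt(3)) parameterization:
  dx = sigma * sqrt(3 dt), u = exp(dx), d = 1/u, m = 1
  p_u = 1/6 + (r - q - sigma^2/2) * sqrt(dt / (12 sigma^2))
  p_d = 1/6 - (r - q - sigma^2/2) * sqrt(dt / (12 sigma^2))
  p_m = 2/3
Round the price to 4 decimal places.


Answer: Price = V(0,0) = 0.0649

Derivation:
dt = T/N = 0.083333; dx = sigma*sqrt(3*dt) = 0.115000
u = exp(dx) = 1.121873; d = 1/u = 0.891366
p_u = 0.165054, p_m = 0.666667, p_d = 0.168279
Discount per step: exp(-r*dt) = 0.998168
Stock lattice S(k, j) with j the centered position index:
  k=0: S(0,+0) = 11.2300
  k=1: S(1,-1) = 10.0100; S(1,+0) = 11.2300; S(1,+1) = 12.5986
  k=2: S(2,-2) = 8.9226; S(2,-1) = 10.0100; S(2,+0) = 11.2300; S(2,+1) = 12.5986; S(2,+2) = 14.1341
  k=3: S(3,-3) = 7.9533; S(3,-2) = 8.9226; S(3,-1) = 10.0100; S(3,+0) = 11.2300; S(3,+1) = 12.5986; S(3,+2) = 14.1341; S(3,+3) = 15.8566
Terminal payoffs V(N, j) = max(K - S_T, 0):
  V(3,-3) = 1.956685; V(3,-2) = 0.987388; V(3,-1) = 0.000000; V(3,+0) = 0.000000; V(3,+1) = 0.000000; V(3,+2) = 0.000000; V(3,+3) = 0.000000
Backward induction: V(k, j) = exp(-r*dt) * [p_u * V(k+1, j+1) + p_m * V(k+1, j) + p_d * V(k+1, j-1)]
  V(2,-2) = exp(-r*dt) * [p_u*0.000000 + p_m*0.987388 + p_d*1.956685] = 0.985719
  V(2,-1) = exp(-r*dt) * [p_u*0.000000 + p_m*0.000000 + p_d*0.987388] = 0.165852
  V(2,+0) = exp(-r*dt) * [p_u*0.000000 + p_m*0.000000 + p_d*0.000000] = 0.000000
  V(2,+1) = exp(-r*dt) * [p_u*0.000000 + p_m*0.000000 + p_d*0.000000] = 0.000000
  V(2,+2) = exp(-r*dt) * [p_u*0.000000 + p_m*0.000000 + p_d*0.000000] = 0.000000
  V(1,-1) = exp(-r*dt) * [p_u*0.000000 + p_m*0.165852 + p_d*0.985719] = 0.275938
  V(1,+0) = exp(-r*dt) * [p_u*0.000000 + p_m*0.000000 + p_d*0.165852] = 0.027858
  V(1,+1) = exp(-r*dt) * [p_u*0.000000 + p_m*0.000000 + p_d*0.000000] = 0.000000
  V(0,+0) = exp(-r*dt) * [p_u*0.000000 + p_m*0.027858 + p_d*0.275938] = 0.064888


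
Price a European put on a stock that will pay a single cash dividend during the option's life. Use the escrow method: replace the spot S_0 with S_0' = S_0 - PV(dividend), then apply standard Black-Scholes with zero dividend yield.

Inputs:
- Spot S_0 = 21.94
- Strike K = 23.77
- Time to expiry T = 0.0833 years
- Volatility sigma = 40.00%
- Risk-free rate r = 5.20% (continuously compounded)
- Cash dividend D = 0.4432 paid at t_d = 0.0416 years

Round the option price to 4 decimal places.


PV(D) = D * exp(-r * t_d) = 0.4432 * 0.99783914 = 0.44224231
S_0' = S_0 - PV(D) = 21.9400 - 0.44224231 = 21.49775769
d1 = (ln(S_0'/K) + (r + sigma^2/2)*T) / (sigma*sqrt(T)) = -0.77507495
d2 = d1 - sigma*sqrt(T) = -0.89052191
exp(-rT) = 0.99567777
N(-d1) = 0.78085231; N(-d2) = 0.81340715
P = K * exp(-rT) * N(-d2) - S_0' * N(-d1) = 23.7700 * 0.99567777 * 0.81340715 - 21.49775769 * 0.78085231 = 2.4645

Answer: Price = 2.4645


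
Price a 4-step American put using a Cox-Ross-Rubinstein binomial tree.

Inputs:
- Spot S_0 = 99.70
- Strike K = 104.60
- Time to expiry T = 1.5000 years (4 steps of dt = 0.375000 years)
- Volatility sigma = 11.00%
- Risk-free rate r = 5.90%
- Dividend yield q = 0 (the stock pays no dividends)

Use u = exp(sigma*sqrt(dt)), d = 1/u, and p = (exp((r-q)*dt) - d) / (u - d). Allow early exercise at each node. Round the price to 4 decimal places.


Answer: Price = V(0,0) = 5.2285

Derivation:
dt = T/N = 0.375000
u = exp(sigma*sqrt(dt)) = 1.069682; d = 1/u = 0.934858
p = (exp((r-q)*dt) - d) / (u - d) = 0.649098
Discount per step: exp(-r*dt) = 0.978118
Stock lattice S(k, i) with i counting down-moves:
  k=0: S(0,0) = 99.7000
  k=1: S(1,0) = 106.6472; S(1,1) = 93.2053
  k=2: S(2,0) = 114.0786; S(2,1) = 99.7000; S(2,2) = 87.1337
  k=3: S(3,0) = 122.0278; S(3,1) = 106.6472; S(3,2) = 93.2053; S(3,3) = 81.4576
  k=4: S(4,0) = 130.5308; S(4,1) = 114.0786; S(4,2) = 99.7000; S(4,3) = 87.1337; S(4,4) = 76.1513
Terminal payoffs V(N, i) = max(K - S_T, 0):
  V(4,0) = 0.000000; V(4,1) = 0.000000; V(4,2) = 4.900000; V(4,3) = 17.466298; V(4,4) = 28.448726
Backward induction: V(k, i) = exp(-r*dt) * [p * V(k+1, i) + (1-p) * V(k+1, i+1)]; then take max(V_cont, immediate exercise) for American.
  V(3,0) = exp(-r*dt) * [p*0.000000 + (1-p)*0.000000] = 0.000000; exercise = 0.000000; V(3,0) = max -> 0.000000
  V(3,1) = exp(-r*dt) * [p*0.000000 + (1-p)*4.900000] = 1.681795; exercise = 0.000000; V(3,1) = max -> 1.681795
  V(3,2) = exp(-r*dt) * [p*4.900000 + (1-p)*17.466298] = 9.105828; exercise = 11.394689; V(3,2) = max -> 11.394689
  V(3,3) = exp(-r*dt) * [p*17.466298 + (1-p)*28.448726] = 20.853528; exercise = 23.142389; V(3,3) = max -> 23.142389
  V(2,0) = exp(-r*dt) * [p*0.000000 + (1-p)*1.681795] = 0.577232; exercise = 0.000000; V(2,0) = max -> 0.577232
  V(2,1) = exp(-r*dt) * [p*1.681795 + (1-p)*11.394689] = 4.978688; exercise = 4.900000; V(2,1) = max -> 4.978688
  V(2,2) = exp(-r*dt) * [p*11.394689 + (1-p)*23.142389] = 15.177437; exercise = 17.466298; V(2,2) = max -> 17.466298
  V(1,0) = exp(-r*dt) * [p*0.577232 + (1-p)*4.978688] = 2.075284; exercise = 0.000000; V(1,0) = max -> 2.075284
  V(1,1) = exp(-r*dt) * [p*4.978688 + (1-p)*17.466298] = 9.155786; exercise = 11.394689; V(1,1) = max -> 11.394689
  V(0,0) = exp(-r*dt) * [p*2.075284 + (1-p)*11.394689] = 5.228512; exercise = 4.900000; V(0,0) = max -> 5.228512


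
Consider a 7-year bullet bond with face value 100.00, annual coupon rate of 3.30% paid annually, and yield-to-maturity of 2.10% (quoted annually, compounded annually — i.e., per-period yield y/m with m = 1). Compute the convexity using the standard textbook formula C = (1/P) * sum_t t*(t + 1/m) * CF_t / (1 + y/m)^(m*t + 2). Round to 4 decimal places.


Coupon per period c = face * coupon_rate / m = 3.300000
Periods per year m = 1; per-period yield y/m = 0.021000
Number of cashflows N = 7
Cashflows (t years, CF_t, discount factor 1/(1+y/m)^(m*t), PV):
  t = 1.0000: CF_t = 3.300000, DF = 0.979432, PV = 3.232125
  t = 2.0000: CF_t = 3.300000, DF = 0.959287, PV = 3.165647
  t = 3.0000: CF_t = 3.300000, DF = 0.939556, PV = 3.100536
  t = 4.0000: CF_t = 3.300000, DF = 0.920231, PV = 3.036764
  t = 5.0000: CF_t = 3.300000, DF = 0.901304, PV = 2.974303
  t = 6.0000: CF_t = 3.300000, DF = 0.882766, PV = 2.913127
  t = 7.0000: CF_t = 103.300000, DF = 0.864609, PV = 89.314121
Price P = sum_t PV_t = 107.736622
Convexity numerator sum_t t*(t + 1/m) * CF_t / (1+y/m)^(m*t + 2):
  t = 1.0000: term = 6.201071
  t = 2.0000: term = 18.220581
  t = 3.0000: term = 35.691638
  t = 4.0000: term = 58.262549
  t = 5.0000: term = 85.596302
  t = 6.0000: term = 117.370051
  t = 7.0000: term = 4797.960517
Convexity = (1/P) * sum = 5119.302708 / 107.736622 = 47.516829

Answer: Convexity = 47.5168


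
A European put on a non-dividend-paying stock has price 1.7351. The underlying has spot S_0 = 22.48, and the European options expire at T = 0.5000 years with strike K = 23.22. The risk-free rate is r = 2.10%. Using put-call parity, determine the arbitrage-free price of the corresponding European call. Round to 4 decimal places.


Put-call parity: C - P = S_0 * exp(-qT) - K * exp(-rT).
S_0 * exp(-qT) = 22.4800 * 1.00000000 = 22.48000000
K * exp(-rT) = 23.2200 * 0.98955493 = 22.97746553
C = P + S*exp(-qT) - K*exp(-rT)
C = 1.7351 + 22.48000000 - 22.97746553 = 1.2376

Answer: Call price = 1.2376


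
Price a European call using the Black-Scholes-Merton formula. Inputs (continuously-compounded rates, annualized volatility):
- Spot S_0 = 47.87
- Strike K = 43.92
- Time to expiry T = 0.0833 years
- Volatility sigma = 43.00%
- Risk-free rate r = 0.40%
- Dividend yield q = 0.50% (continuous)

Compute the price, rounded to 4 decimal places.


Answer: Price = 4.7659

Derivation:
d1 = (ln(S/K) + (r - q + 0.5*sigma^2) * T) / (sigma * sqrt(T)) = 0.75530099
d2 = d1 - sigma * sqrt(T) = 0.63119551
exp(-rT) = 0.99966686; exp(-qT) = 0.99958359
C = S_0 * exp(-qT) * N(d1) - K * exp(-rT) * N(d2)
N(d1) = 0.77496580; N(d2) = 0.73604365
C = 47.8700 * 0.99958359 * 0.77496580 - 43.9200 * 0.99966686 * 0.73604365 = 4.7659


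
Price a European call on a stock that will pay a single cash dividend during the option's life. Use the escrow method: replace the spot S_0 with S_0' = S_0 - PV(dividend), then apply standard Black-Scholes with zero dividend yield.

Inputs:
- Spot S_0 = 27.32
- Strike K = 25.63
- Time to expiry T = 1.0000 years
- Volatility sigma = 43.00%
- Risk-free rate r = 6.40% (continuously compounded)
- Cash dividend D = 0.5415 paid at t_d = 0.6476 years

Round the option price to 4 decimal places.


Answer: Price = 5.8423

Derivation:
PV(D) = D * exp(-r * t_d) = 0.5415 * 0.95940076 = 0.51951551
S_0' = S_0 - PV(D) = 27.3200 - 0.51951551 = 26.80048449
d1 = (ln(S_0'/K) + (r + sigma^2/2)*T) / (sigma*sqrt(T)) = 0.46768936
d2 = d1 - sigma*sqrt(T) = 0.03768936
exp(-rT) = 0.93800500
N(d1) = 0.67999662; N(d2) = 0.51503232
C = S_0' * N(d1) - K * exp(-rT) * N(d2) = 26.80048449 * 0.67999662 - 25.6300 * 0.93800500 * 0.51503232 = 5.8423
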